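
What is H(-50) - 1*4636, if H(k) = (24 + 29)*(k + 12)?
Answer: -6650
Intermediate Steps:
H(k) = 636 + 53*k (H(k) = 53*(12 + k) = 636 + 53*k)
H(-50) - 1*4636 = (636 + 53*(-50)) - 1*4636 = (636 - 2650) - 4636 = -2014 - 4636 = -6650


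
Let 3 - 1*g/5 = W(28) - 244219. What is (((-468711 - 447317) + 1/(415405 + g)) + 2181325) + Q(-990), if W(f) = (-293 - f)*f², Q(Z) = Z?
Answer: 3659960154346/2894835 ≈ 1.2643e+6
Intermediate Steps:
W(f) = f²*(-293 - f)
g = 2479430 (g = 15 - 5*(28²*(-293 - 1*28) - 244219) = 15 - 5*(784*(-293 - 28) - 244219) = 15 - 5*(784*(-321) - 244219) = 15 - 5*(-251664 - 244219) = 15 - 5*(-495883) = 15 + 2479415 = 2479430)
(((-468711 - 447317) + 1/(415405 + g)) + 2181325) + Q(-990) = (((-468711 - 447317) + 1/(415405 + 2479430)) + 2181325) - 990 = ((-916028 + 1/2894835) + 2181325) - 990 = (-2651749915379/2894835 + 2181325) - 990 = 3662826040996/2894835 - 990 = 3659960154346/2894835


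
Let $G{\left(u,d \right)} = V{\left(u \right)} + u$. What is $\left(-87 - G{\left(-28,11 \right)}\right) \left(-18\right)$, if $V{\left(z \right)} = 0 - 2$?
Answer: $1026$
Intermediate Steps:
$V{\left(z \right)} = -2$
$G{\left(u,d \right)} = -2 + u$
$\left(-87 - G{\left(-28,11 \right)}\right) \left(-18\right) = \left(-87 - \left(-2 - 28\right)\right) \left(-18\right) = \left(-87 - -30\right) \left(-18\right) = \left(-87 + 30\right) \left(-18\right) = \left(-57\right) \left(-18\right) = 1026$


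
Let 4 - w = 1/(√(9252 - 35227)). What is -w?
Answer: -4 - I*√1039/5195 ≈ -4.0 - 0.0062047*I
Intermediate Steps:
w = 4 + I*√1039/5195 (w = 4 - 1/(√(9252 - 35227)) = 4 - 1/(√(-25975)) = 4 - 1/(5*I*√1039) = 4 - (-1)*I*√1039/5195 = 4 + I*√1039/5195 ≈ 4.0 + 0.0062047*I)
-w = -(4 + I*√1039/5195) = -4 - I*√1039/5195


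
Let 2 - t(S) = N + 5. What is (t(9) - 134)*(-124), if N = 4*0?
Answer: 16988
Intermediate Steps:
N = 0
t(S) = -3 (t(S) = 2 - (0 + 5) = 2 - 1*5 = 2 - 5 = -3)
(t(9) - 134)*(-124) = (-3 - 134)*(-124) = -137*(-124) = 16988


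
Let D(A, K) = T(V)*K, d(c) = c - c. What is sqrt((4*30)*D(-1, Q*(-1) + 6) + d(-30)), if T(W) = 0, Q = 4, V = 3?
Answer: 0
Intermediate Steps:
d(c) = 0
D(A, K) = 0 (D(A, K) = 0*K = 0)
sqrt((4*30)*D(-1, Q*(-1) + 6) + d(-30)) = sqrt((4*30)*0 + 0) = sqrt(120*0 + 0) = sqrt(0 + 0) = sqrt(0) = 0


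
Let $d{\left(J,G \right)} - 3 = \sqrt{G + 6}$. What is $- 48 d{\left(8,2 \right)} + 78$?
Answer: $-66 - 96 \sqrt{2} \approx -201.76$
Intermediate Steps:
$d{\left(J,G \right)} = 3 + \sqrt{6 + G}$ ($d{\left(J,G \right)} = 3 + \sqrt{G + 6} = 3 + \sqrt{6 + G}$)
$- 48 d{\left(8,2 \right)} + 78 = - 48 \left(3 + \sqrt{6 + 2}\right) + 78 = - 48 \left(3 + \sqrt{8}\right) + 78 = - 48 \left(3 + 2 \sqrt{2}\right) + 78 = \left(-144 - 96 \sqrt{2}\right) + 78 = -66 - 96 \sqrt{2}$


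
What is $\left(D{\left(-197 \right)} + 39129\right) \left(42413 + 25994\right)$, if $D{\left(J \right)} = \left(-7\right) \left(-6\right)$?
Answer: $2679570597$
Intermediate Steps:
$D{\left(J \right)} = 42$
$\left(D{\left(-197 \right)} + 39129\right) \left(42413 + 25994\right) = \left(42 + 39129\right) \left(42413 + 25994\right) = 39171 \cdot 68407 = 2679570597$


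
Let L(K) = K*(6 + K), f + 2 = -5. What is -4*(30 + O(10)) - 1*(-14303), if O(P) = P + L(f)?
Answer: 14115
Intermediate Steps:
f = -7 (f = -2 - 5 = -7)
O(P) = 7 + P (O(P) = P - 7*(6 - 7) = P - 7*(-1) = P + 7 = 7 + P)
-4*(30 + O(10)) - 1*(-14303) = -4*(30 + (7 + 10)) - 1*(-14303) = -4*(30 + 17) + 14303 = -4*47 + 14303 = -188 + 14303 = 14115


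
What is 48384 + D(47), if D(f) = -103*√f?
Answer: 48384 - 103*√47 ≈ 47678.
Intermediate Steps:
48384 + D(47) = 48384 - 103*√47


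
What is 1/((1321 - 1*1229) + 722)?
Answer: 1/814 ≈ 0.0012285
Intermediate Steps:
1/((1321 - 1*1229) + 722) = 1/((1321 - 1229) + 722) = 1/(92 + 722) = 1/814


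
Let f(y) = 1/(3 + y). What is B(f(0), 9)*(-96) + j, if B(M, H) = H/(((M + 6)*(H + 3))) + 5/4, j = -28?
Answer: -3028/19 ≈ -159.37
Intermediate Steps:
B(M, H) = 5/4 + H/((3 + H)*(6 + M)) (B(M, H) = H/(((6 + M)*(3 + H))) + 5*(¼) = H/(((3 + H)*(6 + M))) + 5/4 = H*(1/((3 + H)*(6 + M))) + 5/4 = H/((3 + H)*(6 + M)) + 5/4 = 5/4 + H/((3 + H)*(6 + M)))
B(f(0), 9)*(-96) + j = ((90 + 15/(3 + 0) + 34*9 + 5*9/(3 + 0))/(4*(18 + 3/(3 + 0) + 6*9 + 9/(3 + 0))))*(-96) - 28 = ((90 + 15/3 + 306 + 5*9/3)/(4*(18 + 3/3 + 54 + 9/3)))*(-96) - 28 = ((90 + 15*(⅓) + 306 + 5*9*(⅓))/(4*(18 + 3*(⅓) + 54 + 9*(⅓))))*(-96) - 28 = ((90 + 5 + 306 + 15)/(4*(18 + 1 + 54 + 3)))*(-96) - 28 = ((¼)*416/76)*(-96) - 28 = ((¼)*(1/76)*416)*(-96) - 28 = (26/19)*(-96) - 28 = -2496/19 - 28 = -3028/19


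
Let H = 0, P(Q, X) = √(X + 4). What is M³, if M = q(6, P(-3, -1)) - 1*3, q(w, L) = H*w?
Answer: -27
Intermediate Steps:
P(Q, X) = √(4 + X)
q(w, L) = 0 (q(w, L) = 0*w = 0)
M = -3 (M = 0 - 1*3 = 0 - 3 = -3)
M³ = (-3)³ = -27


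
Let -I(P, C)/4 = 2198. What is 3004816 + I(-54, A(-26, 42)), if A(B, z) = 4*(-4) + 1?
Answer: 2996024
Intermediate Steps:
A(B, z) = -15 (A(B, z) = -16 + 1 = -15)
I(P, C) = -8792 (I(P, C) = -4*2198 = -8792)
3004816 + I(-54, A(-26, 42)) = 3004816 - 8792 = 2996024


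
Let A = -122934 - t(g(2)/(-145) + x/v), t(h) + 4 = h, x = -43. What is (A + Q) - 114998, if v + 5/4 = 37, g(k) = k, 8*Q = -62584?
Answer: -5095621759/20735 ≈ -2.4575e+5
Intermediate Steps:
Q = -7823 (Q = (⅛)*(-62584) = -7823)
v = 143/4 (v = -5/4 + 37 = 143/4 ≈ 35.750)
t(h) = -4 + h
A = -2548928324/20735 (A = -122934 - (-4 + (2/(-145) - 43/143/4)) = -122934 - (-4 + (2*(-1/145) - 43*4/143)) = -122934 - (-4 + (-2/145 - 172/143)) = -122934 - (-4 - 25226/20735) = -122934 - 1*(-108166/20735) = -122934 + 108166/20735 = -2548928324/20735 ≈ -1.2293e+5)
(A + Q) - 114998 = (-2548928324/20735 - 7823) - 114998 = -2711138229/20735 - 114998 = -5095621759/20735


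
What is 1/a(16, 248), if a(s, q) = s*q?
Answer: 1/3968 ≈ 0.00025202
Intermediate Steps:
a(s, q) = q*s
1/a(16, 248) = 1/(248*16) = 1/3968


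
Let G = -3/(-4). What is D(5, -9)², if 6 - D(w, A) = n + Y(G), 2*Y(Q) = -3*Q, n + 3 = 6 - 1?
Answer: 1681/64 ≈ 26.266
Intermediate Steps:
n = 2 (n = -3 + (6 - 1) = -3 + 5 = 2)
G = ¾ (G = -3*(-¼) = ¾ ≈ 0.75000)
Y(Q) = -3*Q/2 (Y(Q) = (-3*Q)/2 = -3*Q/2)
D(w, A) = 41/8 (D(w, A) = 6 - (2 - 3/2*¾) = 6 - (2 - 9/8) = 6 - 1*7/8 = 6 - 7/8 = 41/8)
D(5, -9)² = (41/8)² = 1681/64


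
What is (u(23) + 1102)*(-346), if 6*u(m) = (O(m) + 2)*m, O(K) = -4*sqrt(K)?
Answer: -1151834/3 + 15916*sqrt(23)/3 ≈ -3.5850e+5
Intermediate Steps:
u(m) = m*(2 - 4*sqrt(m))/6 (u(m) = ((-4*sqrt(m) + 2)*m)/6 = ((2 - 4*sqrt(m))*m)/6 = (m*(2 - 4*sqrt(m)))/6 = m*(2 - 4*sqrt(m))/6)
(u(23) + 1102)*(-346) = ((-46*sqrt(23)/3 + (1/3)*23) + 1102)*(-346) = ((-46*sqrt(23)/3 + 23/3) + 1102)*(-346) = ((23/3 - 46*sqrt(23)/3) + 1102)*(-346) = (3329/3 - 46*sqrt(23)/3)*(-346) = -1151834/3 + 15916*sqrt(23)/3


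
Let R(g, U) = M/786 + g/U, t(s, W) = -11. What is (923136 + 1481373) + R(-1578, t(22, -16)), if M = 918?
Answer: 3465105870/1441 ≈ 2.4047e+6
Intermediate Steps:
R(g, U) = 153/131 + g/U (R(g, U) = 918/786 + g/U = 918*(1/786) + g/U = 153/131 + g/U)
(923136 + 1481373) + R(-1578, t(22, -16)) = (923136 + 1481373) + (153/131 - 1578/(-11)) = 2404509 + (153/131 - 1578*(-1/11)) = 2404509 + (153/131 + 1578/11) = 2404509 + 208401/1441 = 3465105870/1441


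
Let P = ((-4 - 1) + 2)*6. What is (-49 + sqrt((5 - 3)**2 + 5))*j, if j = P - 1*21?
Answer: 1794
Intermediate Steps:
P = -18 (P = (-5 + 2)*6 = -3*6 = -18)
j = -39 (j = -18 - 1*21 = -18 - 21 = -39)
(-49 + sqrt((5 - 3)**2 + 5))*j = (-49 + sqrt((5 - 3)**2 + 5))*(-39) = (-49 + sqrt(2**2 + 5))*(-39) = (-49 + sqrt(4 + 5))*(-39) = (-49 + sqrt(9))*(-39) = (-49 + 3)*(-39) = -46*(-39) = 1794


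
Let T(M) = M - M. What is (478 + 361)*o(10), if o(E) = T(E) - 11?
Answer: -9229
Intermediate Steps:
T(M) = 0
o(E) = -11 (o(E) = 0 - 11 = -11)
(478 + 361)*o(10) = (478 + 361)*(-11) = 839*(-11) = -9229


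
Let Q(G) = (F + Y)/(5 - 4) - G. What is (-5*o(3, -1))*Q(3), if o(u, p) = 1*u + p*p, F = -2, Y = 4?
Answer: 20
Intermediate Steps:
Q(G) = 2 - G (Q(G) = (-2 + 4)/(5 - 4) - G = 2/1 - G = 2*1 - G = 2 - G)
o(u, p) = u + p²
(-5*o(3, -1))*Q(3) = (-5*(3 + (-1)²))*(2 - 1*3) = (-5*(3 + 1))*(2 - 3) = -5*4*(-1) = -20*(-1) = 20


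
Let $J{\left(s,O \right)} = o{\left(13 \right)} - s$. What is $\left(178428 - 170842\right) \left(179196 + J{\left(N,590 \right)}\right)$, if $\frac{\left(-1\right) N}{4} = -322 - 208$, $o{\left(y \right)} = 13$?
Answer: $1343397154$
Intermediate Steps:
$N = 2120$ ($N = - 4 \left(-322 - 208\right) = \left(-4\right) \left(-530\right) = 2120$)
$J{\left(s,O \right)} = 13 - s$
$\left(178428 - 170842\right) \left(179196 + J{\left(N,590 \right)}\right) = \left(178428 - 170842\right) \left(179196 + \left(13 - 2120\right)\right) = \left(178428 - 170842\right) \left(179196 - 2107\right) = \left(178428 - 170842\right) 177089 = 7586 \cdot 177089 = 1343397154$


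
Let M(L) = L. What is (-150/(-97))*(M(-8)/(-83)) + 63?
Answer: 508413/8051 ≈ 63.149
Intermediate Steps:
(-150/(-97))*(M(-8)/(-83)) + 63 = (-150/(-97))*(-8/(-83)) + 63 = (-150*(-1/97))*(-8*(-1/83)) + 63 = (150/97)*(8/83) + 63 = 1200/8051 + 63 = 508413/8051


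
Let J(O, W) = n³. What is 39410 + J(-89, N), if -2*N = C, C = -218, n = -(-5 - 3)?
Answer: 39922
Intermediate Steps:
n = 8 (n = -1*(-8) = 8)
N = 109 (N = -½*(-218) = 109)
J(O, W) = 512 (J(O, W) = 8³ = 512)
39410 + J(-89, N) = 39410 + 512 = 39922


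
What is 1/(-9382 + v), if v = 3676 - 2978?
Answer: -1/8684 ≈ -0.00011515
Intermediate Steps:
v = 698
1/(-9382 + v) = 1/(-9382 + 698) = 1/(-8684) = -1/8684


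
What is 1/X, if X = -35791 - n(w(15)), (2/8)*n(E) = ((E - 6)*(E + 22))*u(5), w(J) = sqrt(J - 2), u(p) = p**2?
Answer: -23891/537499881 + 1600*sqrt(13)/537499881 ≈ -3.3716e-5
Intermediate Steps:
w(J) = sqrt(-2 + J)
n(E) = 100*(-6 + E)*(22 + E) (n(E) = 4*(((E - 6)*(E + 22))*5**2) = 4*(((-6 + E)*(22 + E))*25) = 4*(25*(-6 + E)*(22 + E)) = 100*(-6 + E)*(22 + E))
X = -23891 - 1600*sqrt(13) (X = -35791 - (-13200 + 100*(sqrt(-2 + 15))**2 + 1600*sqrt(-2 + 15)) = -35791 - (-13200 + 100*(sqrt(13))**2 + 1600*sqrt(13)) = -35791 - (-13200 + 100*13 + 1600*sqrt(13)) = -35791 - (-13200 + 1300 + 1600*sqrt(13)) = -35791 - (-11900 + 1600*sqrt(13)) = -35791 + (11900 - 1600*sqrt(13)) = -23891 - 1600*sqrt(13) ≈ -29660.)
1/X = 1/(-23891 - 1600*sqrt(13))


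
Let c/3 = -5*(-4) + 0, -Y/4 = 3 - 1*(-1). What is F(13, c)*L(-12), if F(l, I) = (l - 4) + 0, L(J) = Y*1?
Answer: -144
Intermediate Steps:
Y = -16 (Y = -4*(3 - 1*(-1)) = -4*(3 + 1) = -4*4 = -16)
L(J) = -16 (L(J) = -16*1 = -16)
c = 60 (c = 3*(-5*(-4) + 0) = 3*(20 + 0) = 3*20 = 60)
F(l, I) = -4 + l (F(l, I) = (-4 + l) + 0 = -4 + l)
F(13, c)*L(-12) = (-4 + 13)*(-16) = 9*(-16) = -144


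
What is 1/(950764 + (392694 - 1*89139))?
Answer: 1/1254319 ≈ 7.9724e-7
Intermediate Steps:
1/(950764 + (392694 - 1*89139)) = 1/(950764 + (392694 - 89139)) = 1/(950764 + 303555) = 1/1254319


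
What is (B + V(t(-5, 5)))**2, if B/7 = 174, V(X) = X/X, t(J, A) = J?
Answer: 1485961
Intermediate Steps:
V(X) = 1
B = 1218 (B = 7*174 = 1218)
(B + V(t(-5, 5)))**2 = (1218 + 1)**2 = 1219**2 = 1485961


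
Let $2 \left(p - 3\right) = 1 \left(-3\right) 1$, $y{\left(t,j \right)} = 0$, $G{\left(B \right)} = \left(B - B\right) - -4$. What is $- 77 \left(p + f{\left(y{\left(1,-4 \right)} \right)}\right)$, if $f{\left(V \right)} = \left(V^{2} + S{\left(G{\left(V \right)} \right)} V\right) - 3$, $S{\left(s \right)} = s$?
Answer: $\frac{231}{2} \approx 115.5$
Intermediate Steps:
$G{\left(B \right)} = 4$ ($G{\left(B \right)} = 0 + 4 = 4$)
$f{\left(V \right)} = -3 + V^{2} + 4 V$ ($f{\left(V \right)} = \left(V^{2} + 4 V\right) - 3 = -3 + V^{2} + 4 V$)
$p = \frac{3}{2}$ ($p = 3 + \frac{1 \left(-3\right) 1}{2} = 3 + \frac{\left(-3\right) 1}{2} = 3 + \frac{1}{2} \left(-3\right) = 3 - \frac{3}{2} = \frac{3}{2} \approx 1.5$)
$- 77 \left(p + f{\left(y{\left(1,-4 \right)} \right)}\right) = - 77 \left(\frac{3}{2} + \left(-3 + 0^{2} + 4 \cdot 0\right)\right) = - 77 \left(\frac{3}{2} + \left(-3 + 0 + 0\right)\right) = - 77 \left(\frac{3}{2} - 3\right) = \left(-77\right) \left(- \frac{3}{2}\right) = \frac{231}{2}$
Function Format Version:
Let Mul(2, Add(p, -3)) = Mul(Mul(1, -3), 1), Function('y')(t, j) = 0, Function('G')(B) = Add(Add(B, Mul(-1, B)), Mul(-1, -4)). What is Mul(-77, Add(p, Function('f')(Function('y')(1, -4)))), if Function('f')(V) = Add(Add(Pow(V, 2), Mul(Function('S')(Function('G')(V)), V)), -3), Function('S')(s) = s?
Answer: Rational(231, 2) ≈ 115.50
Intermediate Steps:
Function('G')(B) = 4 (Function('G')(B) = Add(0, 4) = 4)
Function('f')(V) = Add(-3, Pow(V, 2), Mul(4, V)) (Function('f')(V) = Add(Add(Pow(V, 2), Mul(4, V)), -3) = Add(-3, Pow(V, 2), Mul(4, V)))
p = Rational(3, 2) (p = Add(3, Mul(Rational(1, 2), Mul(Mul(1, -3), 1))) = Add(3, Mul(Rational(1, 2), Mul(-3, 1))) = Add(3, Mul(Rational(1, 2), -3)) = Add(3, Rational(-3, 2)) = Rational(3, 2) ≈ 1.5000)
Mul(-77, Add(p, Function('f')(Function('y')(1, -4)))) = Mul(-77, Add(Rational(3, 2), Add(-3, Pow(0, 2), Mul(4, 0)))) = Mul(-77, Add(Rational(3, 2), Add(-3, 0, 0))) = Mul(-77, Add(Rational(3, 2), -3)) = Mul(-77, Rational(-3, 2)) = Rational(231, 2)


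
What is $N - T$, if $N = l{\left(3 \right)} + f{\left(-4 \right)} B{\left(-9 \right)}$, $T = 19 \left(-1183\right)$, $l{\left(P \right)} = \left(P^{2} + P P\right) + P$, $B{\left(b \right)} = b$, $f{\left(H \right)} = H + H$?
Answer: $22570$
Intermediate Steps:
$f{\left(H \right)} = 2 H$
$l{\left(P \right)} = P + 2 P^{2}$ ($l{\left(P \right)} = \left(P^{2} + P^{2}\right) + P = 2 P^{2} + P = P + 2 P^{2}$)
$T = -22477$
$N = 93$ ($N = 3 \left(1 + 2 \cdot 3\right) + 2 \left(-4\right) \left(-9\right) = 3 \left(1 + 6\right) - -72 = 3 \cdot 7 + 72 = 21 + 72 = 93$)
$N - T = 93 - -22477 = 93 + 22477 = 22570$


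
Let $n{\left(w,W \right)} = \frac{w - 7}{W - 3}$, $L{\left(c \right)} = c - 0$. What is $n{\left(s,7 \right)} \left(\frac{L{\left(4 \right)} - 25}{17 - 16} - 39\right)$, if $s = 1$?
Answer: $90$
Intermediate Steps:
$L{\left(c \right)} = c$ ($L{\left(c \right)} = c + 0 = c$)
$n{\left(w,W \right)} = \frac{-7 + w}{-3 + W}$
$n{\left(s,7 \right)} \left(\frac{L{\left(4 \right)} - 25}{17 - 16} - 39\right) = \frac{-7 + 1}{-3 + 7} \left(\frac{4 - 25}{17 - 16} - 39\right) = \frac{1}{4} \left(-6\right) \left(- \frac{21}{1} - 39\right) = \frac{1}{4} \left(-6\right) \left(\left(-21\right) 1 - 39\right) = - \frac{3 \left(-21 - 39\right)}{2} = \left(- \frac{3}{2}\right) \left(-60\right) = 90$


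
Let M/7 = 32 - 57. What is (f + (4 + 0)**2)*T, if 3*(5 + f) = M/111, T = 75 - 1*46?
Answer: 101152/333 ≈ 303.76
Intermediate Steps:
M = -175 (M = 7*(32 - 57) = 7*(-25) = -175)
T = 29 (T = 75 - 46 = 29)
f = -1840/333 (f = -5 + (-175/111)/3 = -5 + (-175*1/111)/3 = -5 + (1/3)*(-175/111) = -5 - 175/333 = -1840/333 ≈ -5.5255)
(f + (4 + 0)**2)*T = (-1840/333 + (4 + 0)**2)*29 = (-1840/333 + 4**2)*29 = (-1840/333 + 16)*29 = (3488/333)*29 = 101152/333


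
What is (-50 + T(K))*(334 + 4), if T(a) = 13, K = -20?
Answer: -12506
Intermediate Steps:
(-50 + T(K))*(334 + 4) = (-50 + 13)*(334 + 4) = -37*338 = -12506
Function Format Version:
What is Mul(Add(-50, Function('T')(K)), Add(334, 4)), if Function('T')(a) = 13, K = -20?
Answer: -12506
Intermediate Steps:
Mul(Add(-50, Function('T')(K)), Add(334, 4)) = Mul(Add(-50, 13), Add(334, 4)) = Mul(-37, 338) = -12506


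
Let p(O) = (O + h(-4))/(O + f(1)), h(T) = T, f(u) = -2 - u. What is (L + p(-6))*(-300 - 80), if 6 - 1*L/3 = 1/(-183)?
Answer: -3990380/549 ≈ -7268.5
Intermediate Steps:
L = 1099/61 (L = 18 - 3/(-183) = 18 - 3*(-1/183) = 18 + 1/61 = 1099/61 ≈ 18.016)
p(O) = (-4 + O)/(-3 + O) (p(O) = (O - 4)/(O + (-2 - 1*1)) = (-4 + O)/(O + (-2 - 1)) = (-4 + O)/(O - 3) = (-4 + O)/(-3 + O))
(L + p(-6))*(-300 - 80) = (1099/61 + (-4 - 6)/(-3 - 6))*(-300 - 80) = (1099/61 - 10/(-9))*(-380) = (1099/61 - ⅑*(-10))*(-380) = (1099/61 + 10/9)*(-380) = (10501/549)*(-380) = -3990380/549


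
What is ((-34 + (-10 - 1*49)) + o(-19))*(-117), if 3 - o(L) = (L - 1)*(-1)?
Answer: 12870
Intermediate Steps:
o(L) = 2 + L (o(L) = 3 - (L - 1)*(-1) = 3 - (-1 + L)*(-1) = 3 - (1 - L) = 3 + (-1 + L) = 2 + L)
((-34 + (-10 - 1*49)) + o(-19))*(-117) = ((-34 + (-10 - 1*49)) + (2 - 19))*(-117) = ((-34 + (-10 - 49)) - 17)*(-117) = ((-34 - 59) - 17)*(-117) = (-93 - 17)*(-117) = -110*(-117) = 12870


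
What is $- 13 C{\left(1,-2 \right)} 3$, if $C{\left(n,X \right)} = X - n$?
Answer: $117$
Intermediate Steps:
$- 13 C{\left(1,-2 \right)} 3 = - 13 \left(-2 - 1\right) 3 = \left(-13\right) \left(-3\right) 3 = 39 \cdot 3 = 117$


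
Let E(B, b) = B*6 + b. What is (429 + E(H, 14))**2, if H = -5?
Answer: 170569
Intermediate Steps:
E(B, b) = b + 6*B (E(B, b) = 6*B + b = b + 6*B)
(429 + E(H, 14))**2 = (429 + (14 + 6*(-5)))**2 = (429 + (14 - 30))**2 = (429 - 16)**2 = 413**2 = 170569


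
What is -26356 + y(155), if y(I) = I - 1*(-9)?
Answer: -26192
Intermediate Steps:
y(I) = 9 + I (y(I) = I + 9 = 9 + I)
-26356 + y(155) = -26356 + (9 + 155) = -26356 + 164 = -26192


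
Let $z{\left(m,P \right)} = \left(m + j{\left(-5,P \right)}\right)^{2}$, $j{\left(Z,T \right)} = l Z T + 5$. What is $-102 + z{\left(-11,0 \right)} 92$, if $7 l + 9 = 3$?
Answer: $3210$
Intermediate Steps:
$l = - \frac{6}{7}$ ($l = - \frac{9}{7} + \frac{1}{7} \cdot 3 = - \frac{9}{7} + \frac{3}{7} = - \frac{6}{7} \approx -0.85714$)
$j{\left(Z,T \right)} = 5 - \frac{6 T Z}{7}$ ($j{\left(Z,T \right)} = - \frac{6 Z}{7} T + 5 = - \frac{6 T Z}{7} + 5 = 5 - \frac{6 T Z}{7}$)
$z{\left(m,P \right)} = \left(5 + m + \frac{30 P}{7}\right)^{2}$ ($z{\left(m,P \right)} = \left(m - \left(-5 + \frac{6}{7} P \left(-5\right)\right)\right)^{2} = \left(m + \left(5 + \frac{30 P}{7}\right)\right)^{2} = \left(5 + m + \frac{30 P}{7}\right)^{2}$)
$-102 + z{\left(-11,0 \right)} 92 = -102 + \frac{\left(35 + 7 \left(-11\right) + 30 \cdot 0\right)^{2}}{49} \cdot 92 = -102 + \frac{\left(35 - 77 + 0\right)^{2}}{49} \cdot 92 = -102 + \frac{\left(-42\right)^{2}}{49} \cdot 92 = -102 + \frac{1}{49} \cdot 1764 \cdot 92 = -102 + 36 \cdot 92 = -102 + 3312 = 3210$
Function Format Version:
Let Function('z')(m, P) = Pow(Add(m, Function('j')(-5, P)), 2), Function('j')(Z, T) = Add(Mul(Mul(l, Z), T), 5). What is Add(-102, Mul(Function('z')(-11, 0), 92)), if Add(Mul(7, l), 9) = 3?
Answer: 3210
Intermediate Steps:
l = Rational(-6, 7) (l = Add(Rational(-9, 7), Mul(Rational(1, 7), 3)) = Add(Rational(-9, 7), Rational(3, 7)) = Rational(-6, 7) ≈ -0.85714)
Function('j')(Z, T) = Add(5, Mul(Rational(-6, 7), T, Z)) (Function('j')(Z, T) = Add(Mul(Mul(Rational(-6, 7), Z), T), 5) = Add(Mul(Rational(-6, 7), T, Z), 5) = Add(5, Mul(Rational(-6, 7), T, Z)))
Function('z')(m, P) = Pow(Add(5, m, Mul(Rational(30, 7), P)), 2) (Function('z')(m, P) = Pow(Add(m, Add(5, Mul(Rational(-6, 7), P, -5))), 2) = Pow(Add(m, Add(5, Mul(Rational(30, 7), P))), 2) = Pow(Add(5, m, Mul(Rational(30, 7), P)), 2))
Add(-102, Mul(Function('z')(-11, 0), 92)) = Add(-102, Mul(Mul(Rational(1, 49), Pow(Add(35, Mul(7, -11), Mul(30, 0)), 2)), 92)) = Add(-102, Mul(Mul(Rational(1, 49), Pow(Add(35, -77, 0), 2)), 92)) = Add(-102, Mul(Mul(Rational(1, 49), Pow(-42, 2)), 92)) = Add(-102, Mul(Mul(Rational(1, 49), 1764), 92)) = Add(-102, Mul(36, 92)) = Add(-102, 3312) = 3210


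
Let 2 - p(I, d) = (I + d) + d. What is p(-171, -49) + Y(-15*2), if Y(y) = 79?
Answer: 350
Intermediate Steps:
p(I, d) = 2 - I - 2*d (p(I, d) = 2 - ((I + d) + d) = 2 - (I + 2*d) = 2 + (-I - 2*d) = 2 - I - 2*d)
p(-171, -49) + Y(-15*2) = (2 - 1*(-171) - 2*(-49)) + 79 = (2 + 171 + 98) + 79 = 271 + 79 = 350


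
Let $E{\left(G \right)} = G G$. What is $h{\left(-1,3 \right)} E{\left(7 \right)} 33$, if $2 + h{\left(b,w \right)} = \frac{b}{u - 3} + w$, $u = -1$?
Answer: $\frac{8085}{4} \approx 2021.3$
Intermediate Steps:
$E{\left(G \right)} = G^{2}$
$h{\left(b,w \right)} = -2 + w - \frac{b}{4}$ ($h{\left(b,w \right)} = -2 + \left(\frac{b}{-1 - 3} + w\right) = -2 + \left(\frac{b}{-4} + w\right) = -2 - \left(- w + \frac{b}{4}\right) = -2 + w - \frac{b}{4}$)
$h{\left(-1,3 \right)} E{\left(7 \right)} 33 = \left(-2 + 3 - - \frac{1}{4}\right) 7^{2} \cdot 33 = \left(-2 + 3 + \frac{1}{4}\right) 49 \cdot 33 = \frac{5}{4} \cdot 49 \cdot 33 = \frac{245}{4} \cdot 33 = \frac{8085}{4}$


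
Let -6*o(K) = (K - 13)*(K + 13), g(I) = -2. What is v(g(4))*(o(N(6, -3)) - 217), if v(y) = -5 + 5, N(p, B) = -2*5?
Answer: 0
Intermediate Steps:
N(p, B) = -10
o(K) = -(-13 + K)*(13 + K)/6 (o(K) = -(K - 13)*(K + 13)/6 = -(-13 + K)*(13 + K)/6)
v(y) = 0
v(g(4))*(o(N(6, -3)) - 217) = 0*((169/6 - ⅙*(-10)²) - 217) = 0*((169/6 - ⅙*100) - 217) = 0*((169/6 - 50/3) - 217) = 0*(23/2 - 217) = 0*(-411/2) = 0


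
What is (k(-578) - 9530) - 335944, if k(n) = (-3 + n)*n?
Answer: -9656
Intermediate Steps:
k(n) = n*(-3 + n)
(k(-578) - 9530) - 335944 = (-578*(-3 - 578) - 9530) - 335944 = (-578*(-581) - 9530) - 335944 = (335818 - 9530) - 335944 = 326288 - 335944 = -9656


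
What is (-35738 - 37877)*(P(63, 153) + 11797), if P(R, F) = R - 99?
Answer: -865786015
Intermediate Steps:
P(R, F) = -99 + R
(-35738 - 37877)*(P(63, 153) + 11797) = (-35738 - 37877)*((-99 + 63) + 11797) = -73615*(-36 + 11797) = -73615*11761 = -865786015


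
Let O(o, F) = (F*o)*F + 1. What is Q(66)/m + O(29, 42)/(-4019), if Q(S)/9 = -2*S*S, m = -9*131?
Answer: 28311961/526489 ≈ 53.775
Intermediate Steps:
m = -1179
O(o, F) = 1 + o*F**2 (O(o, F) = o*F**2 + 1 = 1 + o*F**2)
Q(S) = -18*S**2 (Q(S) = 9*(-2*S*S) = 9*(-2*S**2) = -18*S**2)
Q(66)/m + O(29, 42)/(-4019) = -18*66**2/(-1179) + (1 + 29*42**2)/(-4019) = -18*4356*(-1/1179) + (1 + 29*1764)*(-1/4019) = -78408*(-1/1179) + (1 + 51156)*(-1/4019) = 8712/131 + 51157*(-1/4019) = 8712/131 - 51157/4019 = 28311961/526489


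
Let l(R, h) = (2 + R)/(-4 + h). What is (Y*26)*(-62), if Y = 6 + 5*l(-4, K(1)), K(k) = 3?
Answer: -25792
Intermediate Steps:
l(R, h) = (2 + R)/(-4 + h)
Y = 16 (Y = 6 + 5*((2 - 4)/(-4 + 3)) = 6 + 5*(-2/(-1)) = 6 + 5*(-1*(-2)) = 6 + 5*2 = 6 + 10 = 16)
(Y*26)*(-62) = (16*26)*(-62) = 416*(-62) = -25792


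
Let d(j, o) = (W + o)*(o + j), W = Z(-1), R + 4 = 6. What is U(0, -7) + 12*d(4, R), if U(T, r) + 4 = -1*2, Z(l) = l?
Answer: 66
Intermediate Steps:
R = 2 (R = -4 + 6 = 2)
W = -1
d(j, o) = (-1 + o)*(j + o) (d(j, o) = (-1 + o)*(o + j) = (-1 + o)*(j + o))
U(T, r) = -6 (U(T, r) = -4 - 1*2 = -4 - 2 = -6)
U(0, -7) + 12*d(4, R) = -6 + 12*(2**2 - 1*4 - 1*2 + 4*2) = -6 + 12*(4 - 4 - 2 + 8) = -6 + 12*6 = -6 + 72 = 66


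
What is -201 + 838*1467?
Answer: 1229145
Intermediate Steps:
-201 + 838*1467 = -201 + 1229346 = 1229145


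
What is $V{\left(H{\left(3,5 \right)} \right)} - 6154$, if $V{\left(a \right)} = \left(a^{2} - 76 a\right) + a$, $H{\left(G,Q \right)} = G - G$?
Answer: $-6154$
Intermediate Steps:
$H{\left(G,Q \right)} = 0$
$V{\left(a \right)} = a^{2} - 75 a$
$V{\left(H{\left(3,5 \right)} \right)} - 6154 = 0 \left(-75 + 0\right) - 6154 = 0 \left(-75\right) - 6154 = 0 - 6154 = -6154$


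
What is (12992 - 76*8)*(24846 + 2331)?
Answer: 336559968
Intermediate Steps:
(12992 - 76*8)*(24846 + 2331) = (12992 - 608)*27177 = 12384*27177 = 336559968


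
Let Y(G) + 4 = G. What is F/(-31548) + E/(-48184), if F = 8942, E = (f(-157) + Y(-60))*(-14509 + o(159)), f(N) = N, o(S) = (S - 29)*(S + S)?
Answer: 46659442105/380027208 ≈ 122.78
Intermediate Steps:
o(S) = 2*S*(-29 + S) (o(S) = (-29 + S)*(2*S) = 2*S*(-29 + S))
Y(G) = -4 + G
E = -5929651 (E = (-157 + (-4 - 60))*(-14509 + 2*159*(-29 + 159)) = (-157 - 64)*(-14509 + 2*159*130) = -221*(-14509 + 41340) = -221*26831 = -5929651)
F/(-31548) + E/(-48184) = 8942/(-31548) - 5929651/(-48184) = 8942*(-1/31548) - 5929651*(-1/48184) = -4471/15774 + 5929651/48184 = 46659442105/380027208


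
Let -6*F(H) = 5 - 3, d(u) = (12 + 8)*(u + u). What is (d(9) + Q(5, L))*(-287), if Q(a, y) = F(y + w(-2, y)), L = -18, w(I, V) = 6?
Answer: -309673/3 ≈ -1.0322e+5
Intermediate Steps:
d(u) = 40*u (d(u) = 20*(2*u) = 40*u)
F(H) = -⅓ (F(H) = -(5 - 3)/6 = -⅙*2 = -⅓)
Q(a, y) = -⅓
(d(9) + Q(5, L))*(-287) = (40*9 - ⅓)*(-287) = (360 - ⅓)*(-287) = (1079/3)*(-287) = -309673/3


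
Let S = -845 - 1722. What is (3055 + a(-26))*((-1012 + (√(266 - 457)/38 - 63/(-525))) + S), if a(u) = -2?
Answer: -273158016/25 + 3053*I*√191/38 ≈ -1.0926e+7 + 1110.3*I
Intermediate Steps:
S = -2567
(3055 + a(-26))*((-1012 + (√(266 - 457)/38 - 63/(-525))) + S) = (3055 - 2)*((-1012 + (√(266 - 457)/38 - 63/(-525))) - 2567) = 3053*((-1012 + (√(-191)*(1/38) - 63*(-1/525))) - 2567) = 3053*((-1012 + ((I*√191)*(1/38) + 3/25)) - 2567) = 3053*((-1012 + (I*√191/38 + 3/25)) - 2567) = 3053*((-1012 + (3/25 + I*√191/38)) - 2567) = 3053*((-25297/25 + I*√191/38) - 2567) = 3053*(-89472/25 + I*√191/38) = -273158016/25 + 3053*I*√191/38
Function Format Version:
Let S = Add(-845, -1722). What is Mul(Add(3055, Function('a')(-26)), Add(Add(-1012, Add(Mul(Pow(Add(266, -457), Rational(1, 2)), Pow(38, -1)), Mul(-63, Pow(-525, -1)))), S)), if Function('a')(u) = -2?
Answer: Add(Rational(-273158016, 25), Mul(Rational(3053, 38), I, Pow(191, Rational(1, 2)))) ≈ Add(-1.0926e+7, Mul(1110.3, I))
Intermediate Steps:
S = -2567
Mul(Add(3055, Function('a')(-26)), Add(Add(-1012, Add(Mul(Pow(Add(266, -457), Rational(1, 2)), Pow(38, -1)), Mul(-63, Pow(-525, -1)))), S)) = Mul(Add(3055, -2), Add(Add(-1012, Add(Mul(Pow(Add(266, -457), Rational(1, 2)), Pow(38, -1)), Mul(-63, Pow(-525, -1)))), -2567)) = Mul(3053, Add(Add(-1012, Add(Mul(Pow(-191, Rational(1, 2)), Rational(1, 38)), Mul(-63, Rational(-1, 525)))), -2567)) = Mul(3053, Add(Add(-1012, Add(Mul(Mul(I, Pow(191, Rational(1, 2))), Rational(1, 38)), Rational(3, 25))), -2567)) = Mul(3053, Add(Add(-1012, Add(Mul(Rational(1, 38), I, Pow(191, Rational(1, 2))), Rational(3, 25))), -2567)) = Mul(3053, Add(Add(-1012, Add(Rational(3, 25), Mul(Rational(1, 38), I, Pow(191, Rational(1, 2))))), -2567)) = Mul(3053, Add(Add(Rational(-25297, 25), Mul(Rational(1, 38), I, Pow(191, Rational(1, 2)))), -2567)) = Mul(3053, Add(Rational(-89472, 25), Mul(Rational(1, 38), I, Pow(191, Rational(1, 2))))) = Add(Rational(-273158016, 25), Mul(Rational(3053, 38), I, Pow(191, Rational(1, 2))))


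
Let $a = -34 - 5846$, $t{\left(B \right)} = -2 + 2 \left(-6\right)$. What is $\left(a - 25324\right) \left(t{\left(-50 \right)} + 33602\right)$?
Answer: $-1048079952$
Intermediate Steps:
$t{\left(B \right)} = -14$ ($t{\left(B \right)} = -2 - 12 = -14$)
$a = -5880$ ($a = -34 - 5846 = -5880$)
$\left(a - 25324\right) \left(t{\left(-50 \right)} + 33602\right) = \left(-5880 - 25324\right) \left(-14 + 33602\right) = \left(-31204\right) 33588 = -1048079952$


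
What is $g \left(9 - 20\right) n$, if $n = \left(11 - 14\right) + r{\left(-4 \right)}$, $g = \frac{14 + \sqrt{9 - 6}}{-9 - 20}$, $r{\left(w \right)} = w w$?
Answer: $\frac{2002}{29} + \frac{143 \sqrt{3}}{29} \approx 77.575$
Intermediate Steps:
$r{\left(w \right)} = w^{2}$
$g = - \frac{14}{29} - \frac{\sqrt{3}}{29}$ ($g = \frac{14 + \sqrt{3}}{-29} = \left(14 + \sqrt{3}\right) \left(- \frac{1}{29}\right) = - \frac{14}{29} - \frac{\sqrt{3}}{29} \approx -0.54248$)
$n = 13$ ($n = \left(11 - 14\right) + \left(-4\right)^{2} = -3 + 16 = 13$)
$g \left(9 - 20\right) n = \left(- \frac{14}{29} - \frac{\sqrt{3}}{29}\right) \left(9 - 20\right) 13 = \left(- \frac{14}{29} - \frac{\sqrt{3}}{29}\right) \left(-11\right) 13 = \left(\frac{154}{29} + \frac{11 \sqrt{3}}{29}\right) 13 = \frac{2002}{29} + \frac{143 \sqrt{3}}{29}$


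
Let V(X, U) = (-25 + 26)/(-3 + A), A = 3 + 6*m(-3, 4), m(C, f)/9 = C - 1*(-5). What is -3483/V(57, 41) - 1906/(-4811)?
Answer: -1809723098/4811 ≈ -3.7616e+5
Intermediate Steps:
m(C, f) = 45 + 9*C (m(C, f) = 9*(C - 1*(-5)) = 9*(C + 5) = 9*(5 + C) = 45 + 9*C)
A = 111 (A = 3 + 6*(45 + 9*(-3)) = 3 + 6*(45 - 27) = 3 + 6*18 = 3 + 108 = 111)
V(X, U) = 1/108 (V(X, U) = (-25 + 26)/(-3 + 111) = 1/108)
-3483/V(57, 41) - 1906/(-4811) = -3483/1/108 - 1906/(-4811) = -3483*108 - 1906*(-1/4811) = -376164 + 1906/4811 = -1809723098/4811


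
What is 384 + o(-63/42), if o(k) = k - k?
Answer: 384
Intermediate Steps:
o(k) = 0
384 + o(-63/42) = 384 + 0 = 384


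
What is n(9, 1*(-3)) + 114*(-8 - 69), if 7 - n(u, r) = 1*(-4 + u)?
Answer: -8776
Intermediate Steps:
n(u, r) = 11 - u (n(u, r) = 7 - (-4 + u) = 7 + (4 - u) = 11 - u)
n(9, 1*(-3)) + 114*(-8 - 69) = (11 - 1*9) + 114*(-8 - 69) = (11 - 9) + 114*(-77) = 2 - 8778 = -8776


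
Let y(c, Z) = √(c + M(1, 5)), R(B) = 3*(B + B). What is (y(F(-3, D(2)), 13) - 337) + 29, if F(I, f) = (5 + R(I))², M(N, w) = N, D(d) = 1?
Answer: -308 + √170 ≈ -294.96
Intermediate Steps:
R(B) = 6*B (R(B) = 3*(2*B) = 6*B)
F(I, f) = (5 + 6*I)²
y(c, Z) = √(1 + c) (y(c, Z) = √(c + 1) = √(1 + c))
(y(F(-3, D(2)), 13) - 337) + 29 = (√(1 + (5 + 6*(-3))²) - 337) + 29 = (√(1 + (5 - 18)²) - 337) + 29 = (√(1 + (-13)²) - 337) + 29 = (√(1 + 169) - 337) + 29 = (√170 - 337) + 29 = (-337 + √170) + 29 = -308 + √170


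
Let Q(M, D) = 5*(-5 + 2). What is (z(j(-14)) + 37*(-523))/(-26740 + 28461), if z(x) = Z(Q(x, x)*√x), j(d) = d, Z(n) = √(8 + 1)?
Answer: -19348/1721 ≈ -11.242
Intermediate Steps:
Q(M, D) = -15 (Q(M, D) = 5*(-3) = -15)
Z(n) = 3 (Z(n) = √9 = 3)
z(x) = 3
(z(j(-14)) + 37*(-523))/(-26740 + 28461) = (3 + 37*(-523))/(-26740 + 28461) = (3 - 19351)/1721 = -19348*1/1721 = -19348/1721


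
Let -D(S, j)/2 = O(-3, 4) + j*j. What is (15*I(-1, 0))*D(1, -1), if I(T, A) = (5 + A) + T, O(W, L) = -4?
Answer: 360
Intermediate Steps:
I(T, A) = 5 + A + T
D(S, j) = 8 - 2*j² (D(S, j) = -2*(-4 + j*j) = -2*(-4 + j²) = 8 - 2*j²)
(15*I(-1, 0))*D(1, -1) = (15*(5 + 0 - 1))*(8 - 2*(-1)²) = (15*4)*(8 - 2*1) = 60*(8 - 2) = 60*6 = 360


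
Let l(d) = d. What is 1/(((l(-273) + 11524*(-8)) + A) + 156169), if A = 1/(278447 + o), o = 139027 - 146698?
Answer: 270776/17249514305 ≈ 1.5698e-5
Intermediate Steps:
o = -7671
A = 1/270776 (A = 1/(278447 - 7671) = 1/270776 ≈ 3.6931e-6)
1/(((l(-273) + 11524*(-8)) + A) + 156169) = 1/(((-273 + 11524*(-8)) + 1/270776) + 156169) = 1/(((-273 - 92192) + 1/270776) + 156169) = 1/((-92465 + 1/270776) + 156169) = 1/(-25037302839/270776 + 156169) = 1/(17249514305/270776) = 270776/17249514305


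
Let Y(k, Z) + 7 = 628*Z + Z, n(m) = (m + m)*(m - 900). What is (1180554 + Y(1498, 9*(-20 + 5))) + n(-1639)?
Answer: 9418474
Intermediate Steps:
n(m) = 2*m*(-900 + m) (n(m) = (2*m)*(-900 + m) = 2*m*(-900 + m))
Y(k, Z) = -7 + 629*Z (Y(k, Z) = -7 + (628*Z + Z) = -7 + 629*Z)
(1180554 + Y(1498, 9*(-20 + 5))) + n(-1639) = (1180554 + (-7 + 629*(9*(-20 + 5)))) + 2*(-1639)*(-900 - 1639) = (1180554 + (-7 + 629*(9*(-15)))) + 2*(-1639)*(-2539) = (1180554 + (-7 + 629*(-135))) + 8322842 = (1180554 + (-7 - 84915)) + 8322842 = (1180554 - 84922) + 8322842 = 1095632 + 8322842 = 9418474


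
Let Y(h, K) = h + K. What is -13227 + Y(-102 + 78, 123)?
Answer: -13128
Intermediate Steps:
Y(h, K) = K + h
-13227 + Y(-102 + 78, 123) = -13227 + (123 + (-102 + 78)) = -13227 + (123 - 24) = -13227 + 99 = -13128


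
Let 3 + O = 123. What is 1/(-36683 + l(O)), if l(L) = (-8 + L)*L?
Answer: -1/23243 ≈ -4.3024e-5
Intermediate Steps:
O = 120 (O = -3 + 123 = 120)
l(L) = L*(-8 + L)
1/(-36683 + l(O)) = 1/(-36683 + 120*(-8 + 120)) = 1/(-36683 + 120*112) = 1/(-36683 + 13440) = 1/(-23243) = -1/23243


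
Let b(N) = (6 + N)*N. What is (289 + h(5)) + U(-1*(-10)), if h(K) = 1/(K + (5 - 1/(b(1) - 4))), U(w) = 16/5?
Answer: 42384/145 ≈ 292.30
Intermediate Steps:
b(N) = N*(6 + N)
U(w) = 16/5 (U(w) = 16*(⅕) = 16/5)
h(K) = 1/(14/3 + K) (h(K) = 1/(K + (5 - 1/(1*(6 + 1) - 4))) = 1/(K + (5 - 1/(1*7 - 4))) = 1/(K + (5 - 1/(7 - 4))) = 1/(K + (5 - 1/3)) = 1/(K + (5 - 1*⅓)) = 1/(K + (5 - ⅓)) = 1/(K + 14/3) = 1/(14/3 + K))
(289 + h(5)) + U(-1*(-10)) = (289 + 3/(14 + 3*5)) + 16/5 = (289 + 3/(14 + 15)) + 16/5 = (289 + 3/29) + 16/5 = 8384/29 + 16/5 = 42384/145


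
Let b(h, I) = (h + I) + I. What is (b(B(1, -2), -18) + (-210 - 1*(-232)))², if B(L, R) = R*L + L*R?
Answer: 324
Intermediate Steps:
B(L, R) = 2*L*R (B(L, R) = L*R + L*R = 2*L*R)
b(h, I) = h + 2*I (b(h, I) = (I + h) + I = h + 2*I)
(b(B(1, -2), -18) + (-210 - 1*(-232)))² = ((2*1*(-2) + 2*(-18)) + (-210 - 1*(-232)))² = ((-4 - 36) + (-210 + 232))² = (-40 + 22)² = (-18)² = 324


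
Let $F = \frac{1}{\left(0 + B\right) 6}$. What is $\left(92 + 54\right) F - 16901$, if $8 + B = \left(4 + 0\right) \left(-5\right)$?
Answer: $- \frac{1419757}{84} \approx -16902.0$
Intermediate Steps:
$B = -28$ ($B = -8 + \left(4 + 0\right) \left(-5\right) = -8 + 4 \left(-5\right) = -8 - 20 = -28$)
$F = - \frac{1}{168}$ ($F = \frac{1}{\left(0 - 28\right) 6} = \frac{1}{\left(-28\right) 6} = \frac{1}{-168} = - \frac{1}{168} \approx -0.0059524$)
$\left(92 + 54\right) F - 16901 = \left(92 + 54\right) \left(- \frac{1}{168}\right) - 16901 = 146 \left(- \frac{1}{168}\right) - 16901 = - \frac{73}{84} - 16901 = - \frac{1419757}{84}$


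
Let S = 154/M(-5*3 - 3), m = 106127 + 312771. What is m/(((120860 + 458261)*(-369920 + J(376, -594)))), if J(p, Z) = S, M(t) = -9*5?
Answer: -9425205/4820184499517 ≈ -1.9554e-6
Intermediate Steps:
m = 418898
M(t) = -45
S = -154/45 (S = 154/(-45) = 154*(-1/45) = -154/45 ≈ -3.4222)
J(p, Z) = -154/45
m/(((120860 + 458261)*(-369920 + J(376, -594)))) = 418898/(((120860 + 458261)*(-369920 - 154/45))) = 418898/((579121*(-16646554/45))) = 418898/(-9640368999034/45) = 418898*(-45/9640368999034) = -9425205/4820184499517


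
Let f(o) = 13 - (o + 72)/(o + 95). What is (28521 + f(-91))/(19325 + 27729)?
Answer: 114155/188216 ≈ 0.60651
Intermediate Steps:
f(o) = 13 - (72 + o)/(95 + o)
(28521 + f(-91))/(19325 + 27729) = (28521 + (1163 + 12*(-91))/(95 - 91))/(19325 + 27729) = (28521 + (1163 - 1092)/4)/47054 = (28521 + (¼)*71)*(1/47054) = (28521 + 71/4)*(1/47054) = (114155/4)*(1/47054) = 114155/188216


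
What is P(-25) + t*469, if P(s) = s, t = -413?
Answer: -193722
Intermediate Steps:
P(-25) + t*469 = -25 - 413*469 = -25 - 193697 = -193722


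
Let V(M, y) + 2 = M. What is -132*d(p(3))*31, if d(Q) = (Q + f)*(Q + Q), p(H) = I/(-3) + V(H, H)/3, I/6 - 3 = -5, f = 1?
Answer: -567424/3 ≈ -1.8914e+5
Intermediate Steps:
V(M, y) = -2 + M
I = -12 (I = 18 + 6*(-5) = 18 - 30 = -12)
p(H) = 10/3 + H/3 (p(H) = -12/(-3) + (-2 + H)/3 = -12*(-⅓) + (-2 + H)*(⅓) = 4 + (-⅔ + H/3) = 10/3 + H/3)
d(Q) = 2*Q*(1 + Q) (d(Q) = (Q + 1)*(Q + Q) = (1 + Q)*(2*Q) = 2*Q*(1 + Q))
-132*d(p(3))*31 = -132*2*(10/3 + (⅓)*3)*(1 + (10/3 + (⅓)*3))*31 = -132*2*(10/3 + 1)*(1 + (10/3 + 1))*31 = -132*2*(13/3)*(1 + 13/3)*31 = -132*2*(13/3)*(16/3)*31 = -18304*31/3 = -132*12896/9 = -567424/3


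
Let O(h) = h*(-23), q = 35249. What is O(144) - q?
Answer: -38561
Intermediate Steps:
O(h) = -23*h
O(144) - q = -23*144 - 1*35249 = -3312 - 35249 = -38561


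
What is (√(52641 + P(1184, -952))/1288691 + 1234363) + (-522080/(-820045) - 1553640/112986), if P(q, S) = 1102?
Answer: 3812232199466113/3088453479 + √53743/1288691 ≈ 1.2344e+6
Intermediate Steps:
(√(52641 + P(1184, -952))/1288691 + 1234363) + (-522080/(-820045) - 1553640/112986) = (√(52641 + 1102)/1288691 + 1234363) + (-522080/(-820045) - 1553640/112986) = (√53743*(1/1288691) + 1234363) + (-522080*(-1/820045) - 1553640*1/112986) = (√53743/1288691 + 1234363) + (104416/164009 - 258940/18831) = (1234363 + √53743/1288691) - 40502232764/3088453479 = 3812232199466113/3088453479 + √53743/1288691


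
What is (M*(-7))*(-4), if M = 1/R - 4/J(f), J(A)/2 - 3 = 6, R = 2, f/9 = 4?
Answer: 70/9 ≈ 7.7778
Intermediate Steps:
f = 36 (f = 9*4 = 36)
J(A) = 18 (J(A) = 6 + 2*6 = 6 + 12 = 18)
M = 5/18 (M = 1/2 - 4/18 = 1*(½) - 4*1/18 = ½ - 2/9 = 5/18 ≈ 0.27778)
(M*(-7))*(-4) = ((5/18)*(-7))*(-4) = -35/18*(-4) = 70/9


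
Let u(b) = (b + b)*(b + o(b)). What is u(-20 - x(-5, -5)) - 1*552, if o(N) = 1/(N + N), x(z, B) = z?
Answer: -101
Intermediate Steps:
o(N) = 1/(2*N)
u(b) = 2*b*(b + 1/(2*b)) (u(b) = (b + b)*(b + 1/(2*b)) = (2*b)*(b + 1/(2*b)) = 2*b*(b + 1/(2*b)))
u(-20 - x(-5, -5)) - 1*552 = (1 + 2*(-20 - 1*(-5))²) - 1*552 = (1 + 2*(-20 + 5)²) - 552 = (1 + 2*(-15)²) - 552 = (1 + 2*225) - 552 = (1 + 450) - 552 = 451 - 552 = -101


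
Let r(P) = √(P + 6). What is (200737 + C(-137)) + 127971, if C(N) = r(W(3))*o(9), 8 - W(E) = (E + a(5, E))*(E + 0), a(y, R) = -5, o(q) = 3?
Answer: 328708 + 6*√5 ≈ 3.2872e+5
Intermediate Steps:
W(E) = 8 - E*(-5 + E) (W(E) = 8 - (E - 5)*(E + 0) = 8 - (-5 + E)*E = 8 - E*(-5 + E))
r(P) = √(6 + P)
C(N) = 6*√5 (C(N) = √(6 + (8 - 1*3² + 5*3))*3 = √(6 + (8 - 1*9 + 15))*3 = √(6 + (8 - 9 + 15))*3 = √(6 + 14)*3 = √20*3 = (2*√5)*3 = 6*√5)
(200737 + C(-137)) + 127971 = (200737 + 6*√5) + 127971 = 328708 + 6*√5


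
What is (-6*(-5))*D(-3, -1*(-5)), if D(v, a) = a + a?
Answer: 300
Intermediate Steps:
D(v, a) = 2*a
(-6*(-5))*D(-3, -1*(-5)) = (-6*(-5))*(2*(-1*(-5))) = 30*(2*5) = 30*10 = 300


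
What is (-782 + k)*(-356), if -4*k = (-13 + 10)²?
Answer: 279193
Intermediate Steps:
k = -9/4 (k = -(-13 + 10)²/4 = -¼*(-3)² = -¼*9 = -9/4 ≈ -2.2500)
(-782 + k)*(-356) = (-782 - 9/4)*(-356) = -3137/4*(-356) = 279193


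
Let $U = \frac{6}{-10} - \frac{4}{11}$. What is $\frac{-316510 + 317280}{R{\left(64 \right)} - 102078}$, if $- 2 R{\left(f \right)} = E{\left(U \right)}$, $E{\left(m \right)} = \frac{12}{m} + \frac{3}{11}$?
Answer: $- \frac{897820}{119015847} \approx -0.0075437$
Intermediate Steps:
$U = - \frac{53}{55}$ ($U = 6 \left(- \frac{1}{10}\right) - \frac{4}{11} = - \frac{3}{5} - \frac{4}{11} = - \frac{53}{55} \approx -0.96364$)
$E{\left(m \right)} = \frac{3}{11} + \frac{12}{m}$ ($E{\left(m \right)} = \frac{12}{m} + 3 \cdot \frac{1}{11} = \frac{12}{m} + \frac{3}{11} = \frac{3}{11} + \frac{12}{m}$)
$R{\left(f \right)} = \frac{7101}{1166}$ ($R{\left(f \right)} = - \frac{\frac{3}{11} + \frac{12}{- \frac{53}{55}}}{2} = - \frac{\frac{3}{11} + 12 \left(- \frac{55}{53}\right)}{2} = - \frac{\frac{3}{11} - \frac{660}{53}}{2} = \left(- \frac{1}{2}\right) \left(- \frac{7101}{583}\right) = \frac{7101}{1166}$)
$\frac{-316510 + 317280}{R{\left(64 \right)} - 102078} = \frac{-316510 + 317280}{\frac{7101}{1166} - 102078} = \frac{770}{- \frac{119015847}{1166}} = 770 \left(- \frac{1166}{119015847}\right) = - \frac{897820}{119015847}$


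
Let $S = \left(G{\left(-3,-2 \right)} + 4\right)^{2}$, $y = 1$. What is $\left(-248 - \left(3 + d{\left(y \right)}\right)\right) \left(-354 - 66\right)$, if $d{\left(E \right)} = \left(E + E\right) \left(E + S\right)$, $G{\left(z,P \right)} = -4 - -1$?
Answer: $107100$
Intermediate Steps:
$G{\left(z,P \right)} = -3$ ($G{\left(z,P \right)} = -4 + 1 = -3$)
$S = 1$ ($S = \left(-3 + 4\right)^{2} = 1^{2} = 1$)
$d{\left(E \right)} = 2 E \left(1 + E\right)$ ($d{\left(E \right)} = \left(E + E\right) \left(E + 1\right) = 2 E \left(1 + E\right)$)
$\left(-248 - \left(3 + d{\left(y \right)}\right)\right) \left(-354 - 66\right) = \left(-248 - \left(3 + 2 \cdot 1 \left(1 + 1\right)\right)\right) \left(-354 - 66\right) = \left(-248 - \left(3 + 2 \cdot 1 \cdot 2\right)\right) \left(-420\right) = \left(-248 - 7\right) \left(-420\right) = \left(-255\right) \left(-420\right) = 107100$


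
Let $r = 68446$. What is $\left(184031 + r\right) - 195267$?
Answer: $57210$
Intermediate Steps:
$\left(184031 + r\right) - 195267 = \left(184031 + 68446\right) - 195267 = 252477 - 195267 = 57210$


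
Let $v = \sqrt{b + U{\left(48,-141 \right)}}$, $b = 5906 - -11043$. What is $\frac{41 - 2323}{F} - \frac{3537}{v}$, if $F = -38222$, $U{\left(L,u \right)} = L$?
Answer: $\frac{1141}{19111} - \frac{3537 \sqrt{16997}}{16997} \approx -27.07$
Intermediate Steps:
$b = 16949$ ($b = 5906 + 11043 = 16949$)
$v = \sqrt{16997}$ ($v = \sqrt{16949 + 48} = \sqrt{16997} \approx 130.37$)
$\frac{41 - 2323}{F} - \frac{3537}{v} = \frac{41 - 2323}{-38222} - \frac{3537}{\sqrt{16997}} = \left(41 - 2323\right) \left(- \frac{1}{38222}\right) - 3537 \frac{\sqrt{16997}}{16997} = \left(-2282\right) \left(- \frac{1}{38222}\right) - \frac{3537 \sqrt{16997}}{16997} = \frac{1141}{19111} - \frac{3537 \sqrt{16997}}{16997}$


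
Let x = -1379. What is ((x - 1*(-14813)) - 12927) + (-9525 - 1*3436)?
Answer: -12454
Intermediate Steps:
((x - 1*(-14813)) - 12927) + (-9525 - 1*3436) = ((-1379 - 1*(-14813)) - 12927) + (-9525 - 1*3436) = ((-1379 + 14813) - 12927) + (-9525 - 3436) = (13434 - 12927) - 12961 = 507 - 12961 = -12454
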